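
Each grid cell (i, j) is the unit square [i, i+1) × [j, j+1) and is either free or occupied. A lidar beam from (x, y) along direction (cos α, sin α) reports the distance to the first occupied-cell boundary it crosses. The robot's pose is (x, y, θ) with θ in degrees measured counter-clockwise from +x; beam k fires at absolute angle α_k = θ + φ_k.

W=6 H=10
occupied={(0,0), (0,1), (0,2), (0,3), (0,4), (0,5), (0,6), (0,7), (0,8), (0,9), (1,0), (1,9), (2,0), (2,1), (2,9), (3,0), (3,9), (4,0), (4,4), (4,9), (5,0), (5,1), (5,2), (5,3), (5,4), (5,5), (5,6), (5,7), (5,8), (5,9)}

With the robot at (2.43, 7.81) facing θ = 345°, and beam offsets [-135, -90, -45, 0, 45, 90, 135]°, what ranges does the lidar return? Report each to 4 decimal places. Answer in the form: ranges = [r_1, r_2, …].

ranges = [1.6512, 5.5251, 3.2447, 2.6607, 2.3800, 1.2320, 1.3741]

beam 1: φ=-135°, α=210°
  dir = (cos 210°, sin 210°) = (-0.8660, -0.5000); from cell (2,7)
  next x-line at t=0.4965, next y-line at t=1.6200; Δt_x=1.1547, Δt_y=2.0000
    x: enter (1,7) at t=0.4965
    y: enter (1,6) at t=1.6200
    x: enter (0,6) at t=1.6512 ← occupied
  → r_1 = 1.6512
beam 2: φ=-90°, α=255°
  dir = (cos 255°, sin 255°) = (-0.2588, -0.9659); from cell (2,7)
  next x-line at t=1.6614, next y-line at t=0.8386; Δt_x=3.8637, Δt_y=1.0353
    y: enter (2,6) at t=0.8386
    x: enter (1,6) at t=1.6614
    y: enter (1,5) at t=1.8738
    y: enter (1,4) at t=2.9091
    y: enter (1,3) at t=3.9444
    y: enter (1,2) at t=4.9797
    x: enter (0,2) at t=5.5251 ← occupied
  → r_2 = 5.5251
beam 3: φ=-45°, α=300°
  dir = (cos 300°, sin 300°) = (0.5000, -0.8660); from cell (2,7)
  next x-line at t=1.1400, next y-line at t=0.9353; Δt_x=2.0000, Δt_y=1.1547
    y: enter (2,6) at t=0.9353
    x: enter (3,6) at t=1.1400
    y: enter (3,5) at t=2.0900
    x: enter (4,5) at t=3.1400
    y: enter (4,4) at t=3.2447 ← occupied
  → r_3 = 3.2447
beam 4: φ=0°, α=345°
  dir = (cos 345°, sin 345°) = (0.9659, -0.2588); from cell (2,7)
  next x-line at t=0.5901, next y-line at t=3.1296; Δt_x=1.0353, Δt_y=3.8637
    x: enter (3,7) at t=0.5901
    x: enter (4,7) at t=1.6254
    x: enter (5,7) at t=2.6607 ← occupied
  → r_4 = 2.6607
beam 5: φ=45°, α=30°
  dir = (cos 30°, sin 30°) = (0.8660, 0.5000); from cell (2,7)
  next x-line at t=0.6582, next y-line at t=0.3800; Δt_x=1.1547, Δt_y=2.0000
    y: enter (2,8) at t=0.3800
    x: enter (3,8) at t=0.6582
    x: enter (4,8) at t=1.8129
    y: enter (4,9) at t=2.3800 ← occupied
  → r_5 = 2.3800
beam 6: φ=90°, α=75°
  dir = (cos 75°, sin 75°) = (0.2588, 0.9659); from cell (2,7)
  next x-line at t=2.2023, next y-line at t=0.1967; Δt_x=3.8637, Δt_y=1.0353
    y: enter (2,8) at t=0.1967
    y: enter (2,9) at t=1.2320 ← occupied
  → r_6 = 1.2320
beam 7: φ=135°, α=120°
  dir = (cos 120°, sin 120°) = (-0.5000, 0.8660); from cell (2,7)
  next x-line at t=0.8600, next y-line at t=0.2194; Δt_x=2.0000, Δt_y=1.1547
    y: enter (2,8) at t=0.2194
    x: enter (1,8) at t=0.8600
    y: enter (1,9) at t=1.3741 ← occupied
  → r_7 = 1.3741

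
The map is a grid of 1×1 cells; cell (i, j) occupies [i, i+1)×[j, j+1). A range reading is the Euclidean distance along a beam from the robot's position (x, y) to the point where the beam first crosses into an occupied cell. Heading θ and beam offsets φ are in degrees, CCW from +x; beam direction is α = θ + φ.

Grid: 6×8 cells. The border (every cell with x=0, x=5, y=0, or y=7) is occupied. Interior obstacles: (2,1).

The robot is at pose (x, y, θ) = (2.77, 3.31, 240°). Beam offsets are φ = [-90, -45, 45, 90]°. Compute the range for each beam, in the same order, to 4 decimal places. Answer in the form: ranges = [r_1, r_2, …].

beam 1: φ=-90°, α=150°
  cosα=-0.8660 sinα=0.5000 | (2,3) | tMaxX 0.8891 tMaxY 1.3800 | tΔX 1.1547 tΔY 2.0000
    t=0.8891 [x] (1,3)
    t=1.3800 [y] (1,4)
    t=2.0438 [x] (0,4) — stop
  → r_1 = 2.0438
beam 2: φ=-45°, α=195°
  cosα=-0.9659 sinα=-0.2588 | (2,3) | tMaxX 0.7972 tMaxY 1.1977 | tΔX 1.0353 tΔY 3.8637
    t=0.7972 [x] (1,3)
    t=1.1977 [y] (1,2)
    t=1.8324 [x] (0,2) — stop
  → r_2 = 1.8324
beam 3: φ=45°, α=285°
  cosα=0.2588 sinα=-0.9659 | (2,3) | tMaxX 0.8887 tMaxY 0.3209 | tΔX 3.8637 tΔY 1.0353
    t=0.3209 [y] (2,2)
    t=0.8887 [x] (3,2)
    t=1.3562 [y] (3,1)
    t=2.3915 [y] (3,0) — stop
  → r_3 = 2.3915
beam 4: φ=90°, α=330°
  cosα=0.8660 sinα=-0.5000 | (2,3) | tMaxX 0.2656 tMaxY 0.6200 | tΔX 1.1547 tΔY 2.0000
    t=0.2656 [x] (3,3)
    t=0.6200 [y] (3,2)
    t=1.4203 [x] (4,2)
    t=2.5750 [x] (5,2) — stop
  → r_4 = 2.5750

ranges = [2.0438, 1.8324, 2.3915, 2.5750]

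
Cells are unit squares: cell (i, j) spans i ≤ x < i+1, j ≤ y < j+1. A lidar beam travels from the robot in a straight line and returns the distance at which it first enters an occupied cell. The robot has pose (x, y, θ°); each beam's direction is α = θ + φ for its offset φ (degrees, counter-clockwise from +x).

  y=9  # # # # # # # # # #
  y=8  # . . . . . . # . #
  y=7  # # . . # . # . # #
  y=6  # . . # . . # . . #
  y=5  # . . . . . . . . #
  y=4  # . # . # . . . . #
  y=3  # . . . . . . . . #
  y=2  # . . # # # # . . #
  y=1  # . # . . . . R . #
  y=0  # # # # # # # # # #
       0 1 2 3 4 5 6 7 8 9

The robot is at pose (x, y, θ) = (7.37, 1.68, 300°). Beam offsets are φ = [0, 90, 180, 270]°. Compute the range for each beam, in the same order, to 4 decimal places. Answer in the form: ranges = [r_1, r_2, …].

ranges = [0.7852, 1.8822, 0.7400, 1.3600]

beam 1: φ=0°, α=300°
  d=(0.5000,-0.8660)  start (7,1)  tX=1.2600 tY=0.7852  stride 1/|dx|=2.0000 1/|dy|=1.1547
    cross y-line → (7,0), t=0.7852 (wall)
  → r_1 = 0.7852
beam 2: φ=90°, α=30°
  d=(0.8660,0.5000)  start (7,1)  tX=0.7275 tY=0.6400  stride 1/|dx|=1.1547 1/|dy|=2.0000
    cross y-line → (7,2), t=0.6400
    cross x-line → (8,2), t=0.7275
    cross x-line → (9,2), t=1.8822 (wall)
  → r_2 = 1.8822
beam 3: φ=180°, α=120°
  d=(-0.5000,0.8660)  start (7,1)  tX=0.7400 tY=0.3695  stride 1/|dx|=2.0000 1/|dy|=1.1547
    cross y-line → (7,2), t=0.3695
    cross x-line → (6,2), t=0.7400 (wall)
  → r_3 = 0.7400
beam 4: φ=270°, α=210°
  d=(-0.8660,-0.5000)  start (7,1)  tX=0.4272 tY=1.3600  stride 1/|dx|=1.1547 1/|dy|=2.0000
    cross x-line → (6,1), t=0.4272
    cross y-line → (6,0), t=1.3600 (wall)
  → r_4 = 1.3600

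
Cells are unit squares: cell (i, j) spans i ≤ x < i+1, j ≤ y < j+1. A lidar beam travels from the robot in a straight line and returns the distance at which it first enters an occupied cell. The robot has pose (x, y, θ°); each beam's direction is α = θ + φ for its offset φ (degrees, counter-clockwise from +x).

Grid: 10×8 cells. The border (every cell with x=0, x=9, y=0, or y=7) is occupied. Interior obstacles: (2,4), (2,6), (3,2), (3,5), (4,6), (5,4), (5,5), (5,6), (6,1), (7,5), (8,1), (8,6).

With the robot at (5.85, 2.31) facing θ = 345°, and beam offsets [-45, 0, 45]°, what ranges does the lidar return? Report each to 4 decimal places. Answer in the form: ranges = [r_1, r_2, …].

ranges = [0.3580, 2.2258, 3.6373]

beam 1: φ=-45°, α=300°
  d=(0.5000,-0.8660)  start (5,2)  tX=0.3000 tY=0.3580  stride 1/|dx|=2.0000 1/|dy|=1.1547
    cross x-line → (6,2), t=0.3000
    cross y-line → (6,1), t=0.3580 (wall)
  → r_1 = 0.3580
beam 2: φ=0°, α=345°
  d=(0.9659,-0.2588)  start (5,2)  tX=0.1553 tY=1.1977  stride 1/|dx|=1.0353 1/|dy|=3.8637
    cross x-line → (6,2), t=0.1553
    cross x-line → (7,2), t=1.1906
    cross y-line → (7,1), t=1.1977
    cross x-line → (8,1), t=2.2258 (wall)
  → r_2 = 2.2258
beam 3: φ=45°, α=30°
  d=(0.8660,0.5000)  start (5,2)  tX=0.1732 tY=1.3800  stride 1/|dx|=1.1547 1/|dy|=2.0000
    cross x-line → (6,2), t=0.1732
    cross x-line → (7,2), t=1.3279
    cross y-line → (7,3), t=1.3800
    cross x-line → (8,3), t=2.4826
    cross y-line → (8,4), t=3.3800
    cross x-line → (9,4), t=3.6373 (wall)
  → r_3 = 3.6373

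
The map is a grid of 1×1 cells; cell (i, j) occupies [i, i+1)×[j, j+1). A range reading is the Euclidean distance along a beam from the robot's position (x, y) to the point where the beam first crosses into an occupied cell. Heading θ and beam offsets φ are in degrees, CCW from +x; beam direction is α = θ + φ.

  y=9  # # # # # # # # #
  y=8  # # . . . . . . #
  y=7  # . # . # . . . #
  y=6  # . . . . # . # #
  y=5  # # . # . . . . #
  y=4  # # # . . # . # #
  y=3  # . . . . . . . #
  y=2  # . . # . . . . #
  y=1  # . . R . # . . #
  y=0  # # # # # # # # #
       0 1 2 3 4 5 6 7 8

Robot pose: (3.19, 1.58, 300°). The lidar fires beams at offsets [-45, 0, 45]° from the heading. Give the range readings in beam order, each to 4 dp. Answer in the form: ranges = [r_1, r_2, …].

ranges = [0.6005, 0.6697, 1.8738]

beam 1: φ=-45°, α=255°
  direction (-0.2588, -0.9659); cell (3,1); t to first gridline: x 0.7341, y 0.6005 (then +3.8637 / +1.0353)
    (3,0) via y @ 0.6005  # hit
  → r_1 = 0.6005
beam 2: φ=0°, α=300°
  direction (0.5000, -0.8660); cell (3,1); t to first gridline: x 1.6200, y 0.6697 (then +2.0000 / +1.1547)
    (3,0) via y @ 0.6697  # hit
  → r_2 = 0.6697
beam 3: φ=45°, α=345°
  direction (0.9659, -0.2588); cell (3,1); t to first gridline: x 0.8386, y 2.2409 (then +1.0353 / +3.8637)
    (4,1) via x @ 0.8386
    (5,1) via x @ 1.8738  # hit
  → r_3 = 1.8738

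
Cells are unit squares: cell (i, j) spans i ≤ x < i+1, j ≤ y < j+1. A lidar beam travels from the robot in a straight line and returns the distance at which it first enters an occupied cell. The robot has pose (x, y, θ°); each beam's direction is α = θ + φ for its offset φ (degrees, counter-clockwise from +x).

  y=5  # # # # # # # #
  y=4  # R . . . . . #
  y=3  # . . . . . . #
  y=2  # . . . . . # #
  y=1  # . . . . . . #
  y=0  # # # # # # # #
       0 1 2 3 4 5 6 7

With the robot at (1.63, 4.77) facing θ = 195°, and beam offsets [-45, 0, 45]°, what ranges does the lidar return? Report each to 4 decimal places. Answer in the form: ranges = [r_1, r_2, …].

beam 1: φ=-45°, α=150°
  dir = (cos 150°, sin 150°) = (-0.8660, 0.5000); from cell (1,4)
  next x-line at t=0.7275, next y-line at t=0.4600; Δt_x=1.1547, Δt_y=2.0000
    y: enter (1,5) at t=0.4600 ← occupied
  → r_1 = 0.4600
beam 2: φ=0°, α=195°
  dir = (cos 195°, sin 195°) = (-0.9659, -0.2588); from cell (1,4)
  next x-line at t=0.6522, next y-line at t=2.9751; Δt_x=1.0353, Δt_y=3.8637
    x: enter (0,4) at t=0.6522 ← occupied
  → r_2 = 0.6522
beam 3: φ=45°, α=240°
  dir = (cos 240°, sin 240°) = (-0.5000, -0.8660); from cell (1,4)
  next x-line at t=1.2600, next y-line at t=0.8891; Δt_x=2.0000, Δt_y=1.1547
    y: enter (1,3) at t=0.8891
    x: enter (0,3) at t=1.2600 ← occupied
  → r_3 = 1.2600

ranges = [0.4600, 0.6522, 1.2600]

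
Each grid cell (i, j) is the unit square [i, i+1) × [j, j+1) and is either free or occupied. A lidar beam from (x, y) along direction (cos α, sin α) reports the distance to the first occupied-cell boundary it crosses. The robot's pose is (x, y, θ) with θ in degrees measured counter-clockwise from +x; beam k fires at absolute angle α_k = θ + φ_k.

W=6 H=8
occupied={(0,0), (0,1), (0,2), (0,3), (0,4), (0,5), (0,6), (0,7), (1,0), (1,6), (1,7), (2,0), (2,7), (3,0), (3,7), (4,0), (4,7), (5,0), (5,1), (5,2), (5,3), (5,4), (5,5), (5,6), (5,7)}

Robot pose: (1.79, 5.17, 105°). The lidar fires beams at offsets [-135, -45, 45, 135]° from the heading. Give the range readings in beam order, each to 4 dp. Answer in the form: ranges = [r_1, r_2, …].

beam 1: φ=-135°, α=330°
  d=(0.8660,-0.5000)  start (1,5)  tX=0.2425 tY=0.3400  stride 1/|dx|=1.1547 1/|dy|=2.0000
    cross x-line → (2,5), t=0.2425
    cross y-line → (2,4), t=0.3400
    cross x-line → (3,4), t=1.3972
    cross y-line → (3,3), t=2.3400
    cross x-line → (4,3), t=2.5519
    cross x-line → (5,3), t=3.7066 (wall)
  → r_1 = 3.7066
beam 2: φ=-45°, α=60°
  d=(0.5000,0.8660)  start (1,5)  tX=0.4200 tY=0.9584  stride 1/|dx|=2.0000 1/|dy|=1.1547
    cross x-line → (2,5), t=0.4200
    cross y-line → (2,6), t=0.9584
    cross y-line → (2,7), t=2.1131 (wall)
  → r_2 = 2.1131
beam 3: φ=45°, α=150°
  d=(-0.8660,0.5000)  start (1,5)  tX=0.9122 tY=1.6600  stride 1/|dx|=1.1547 1/|dy|=2.0000
    cross x-line → (0,5), t=0.9122 (wall)
  → r_3 = 0.9122
beam 4: φ=135°, α=240°
  d=(-0.5000,-0.8660)  start (1,5)  tX=1.5800 tY=0.1963  stride 1/|dx|=2.0000 1/|dy|=1.1547
    cross y-line → (1,4), t=0.1963
    cross y-line → (1,3), t=1.3510
    cross x-line → (0,3), t=1.5800 (wall)
  → r_4 = 1.5800

ranges = [3.7066, 2.1131, 0.9122, 1.5800]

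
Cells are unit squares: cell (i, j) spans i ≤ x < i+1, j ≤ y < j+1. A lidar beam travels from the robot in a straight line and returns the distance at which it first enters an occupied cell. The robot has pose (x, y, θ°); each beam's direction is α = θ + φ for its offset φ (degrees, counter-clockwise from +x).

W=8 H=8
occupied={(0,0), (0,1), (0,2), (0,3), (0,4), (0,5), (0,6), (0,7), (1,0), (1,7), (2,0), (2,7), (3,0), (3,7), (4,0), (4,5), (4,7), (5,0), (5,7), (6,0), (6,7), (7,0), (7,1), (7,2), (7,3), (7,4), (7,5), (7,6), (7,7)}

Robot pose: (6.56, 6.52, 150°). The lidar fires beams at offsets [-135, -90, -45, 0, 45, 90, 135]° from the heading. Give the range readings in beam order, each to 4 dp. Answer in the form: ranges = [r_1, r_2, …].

ranges = [0.4555, 0.5543, 0.4969, 0.9600, 2.0091, 6.3739, 1.7000]

beam 1: φ=-135°, α=15°
  d=(0.9659,0.2588)  start (6,6)  tX=0.4555 tY=1.8546  stride 1/|dx|=1.0353 1/|dy|=3.8637
    cross x-line → (7,6), t=0.4555 (wall)
  → r_1 = 0.4555
beam 2: φ=-90°, α=60°
  d=(0.5000,0.8660)  start (6,6)  tX=0.8800 tY=0.5543  stride 1/|dx|=2.0000 1/|dy|=1.1547
    cross y-line → (6,7), t=0.5543 (wall)
  → r_2 = 0.5543
beam 3: φ=-45°, α=105°
  d=(-0.2588,0.9659)  start (6,6)  tX=2.1637 tY=0.4969  stride 1/|dx|=3.8637 1/|dy|=1.0353
    cross y-line → (6,7), t=0.4969 (wall)
  → r_3 = 0.4969
beam 4: φ=0°, α=150°
  d=(-0.8660,0.5000)  start (6,6)  tX=0.6466 tY=0.9600  stride 1/|dx|=1.1547 1/|dy|=2.0000
    cross x-line → (5,6), t=0.6466
    cross y-line → (5,7), t=0.9600 (wall)
  → r_4 = 0.9600
beam 5: φ=45°, α=195°
  d=(-0.9659,-0.2588)  start (6,6)  tX=0.5798 tY=2.0091  stride 1/|dx|=1.0353 1/|dy|=3.8637
    cross x-line → (5,6), t=0.5798
    cross x-line → (4,6), t=1.6150
    cross y-line → (4,5), t=2.0091 (wall)
  → r_5 = 2.0091
beam 6: φ=90°, α=240°
  d=(-0.5000,-0.8660)  start (6,6)  tX=1.1200 tY=0.6004  stride 1/|dx|=2.0000 1/|dy|=1.1547
    cross y-line → (6,5), t=0.6004
    cross x-line → (5,5), t=1.1200
    cross y-line → (5,4), t=1.7551
    cross y-line → (5,3), t=2.9098
    cross x-line → (4,3), t=3.1200
    cross y-line → (4,2), t=4.0645
    cross x-line → (3,2), t=5.1200
    cross y-line → (3,1), t=5.2192
    cross y-line → (3,0), t=6.3739 (wall)
  → r_6 = 6.3739
beam 7: φ=135°, α=285°
  d=(0.2588,-0.9659)  start (6,6)  tX=1.7000 tY=0.5383  stride 1/|dx|=3.8637 1/|dy|=1.0353
    cross y-line → (6,5), t=0.5383
    cross y-line → (6,4), t=1.5736
    cross x-line → (7,4), t=1.7000 (wall)
  → r_7 = 1.7000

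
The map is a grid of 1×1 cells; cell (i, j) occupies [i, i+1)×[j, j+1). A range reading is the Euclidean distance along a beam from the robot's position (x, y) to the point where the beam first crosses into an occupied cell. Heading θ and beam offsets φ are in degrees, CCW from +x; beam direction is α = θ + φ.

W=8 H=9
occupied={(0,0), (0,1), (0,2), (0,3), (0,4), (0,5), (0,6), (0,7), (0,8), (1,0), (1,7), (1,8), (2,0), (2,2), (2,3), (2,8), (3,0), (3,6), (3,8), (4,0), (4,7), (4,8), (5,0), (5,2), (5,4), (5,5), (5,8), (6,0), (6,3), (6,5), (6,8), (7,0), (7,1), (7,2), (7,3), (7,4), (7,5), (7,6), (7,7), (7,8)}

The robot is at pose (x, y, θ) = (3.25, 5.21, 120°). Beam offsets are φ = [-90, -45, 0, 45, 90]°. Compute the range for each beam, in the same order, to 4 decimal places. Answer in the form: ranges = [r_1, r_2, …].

ranges = [4.3301, 0.8179, 2.5000, 2.3294, 2.5981]

beam 1: φ=-90°, α=30°
  d=(0.8660,0.5000)  start (3,5)  tX=0.8660 tY=1.5800  stride 1/|dx|=1.1547 1/|dy|=2.0000
    cross x-line → (4,5), t=0.8660
    cross y-line → (4,6), t=1.5800
    cross x-line → (5,6), t=2.0207
    cross x-line → (6,6), t=3.1754
    cross y-line → (6,7), t=3.5800
    cross x-line → (7,7), t=4.3301 (wall)
  → r_1 = 4.3301
beam 2: φ=-45°, α=75°
  d=(0.2588,0.9659)  start (3,5)  tX=2.8978 tY=0.8179  stride 1/|dx|=3.8637 1/|dy|=1.0353
    cross y-line → (3,6), t=0.8179 (wall)
  → r_2 = 0.8179
beam 3: φ=0°, α=120°
  d=(-0.5000,0.8660)  start (3,5)  tX=0.5000 tY=0.9122  stride 1/|dx|=2.0000 1/|dy|=1.1547
    cross x-line → (2,5), t=0.5000
    cross y-line → (2,6), t=0.9122
    cross y-line → (2,7), t=2.0669
    cross x-line → (1,7), t=2.5000 (wall)
  → r_3 = 2.5000
beam 4: φ=45°, α=165°
  d=(-0.9659,0.2588)  start (3,5)  tX=0.2588 tY=3.0523  stride 1/|dx|=1.0353 1/|dy|=3.8637
    cross x-line → (2,5), t=0.2588
    cross x-line → (1,5), t=1.2941
    cross x-line → (0,5), t=2.3294 (wall)
  → r_4 = 2.3294
beam 5: φ=90°, α=210°
  d=(-0.8660,-0.5000)  start (3,5)  tX=0.2887 tY=0.4200  stride 1/|dx|=1.1547 1/|dy|=2.0000
    cross x-line → (2,5), t=0.2887
    cross y-line → (2,4), t=0.4200
    cross x-line → (1,4), t=1.4434
    cross y-line → (1,3), t=2.4200
    cross x-line → (0,3), t=2.5981 (wall)
  → r_5 = 2.5981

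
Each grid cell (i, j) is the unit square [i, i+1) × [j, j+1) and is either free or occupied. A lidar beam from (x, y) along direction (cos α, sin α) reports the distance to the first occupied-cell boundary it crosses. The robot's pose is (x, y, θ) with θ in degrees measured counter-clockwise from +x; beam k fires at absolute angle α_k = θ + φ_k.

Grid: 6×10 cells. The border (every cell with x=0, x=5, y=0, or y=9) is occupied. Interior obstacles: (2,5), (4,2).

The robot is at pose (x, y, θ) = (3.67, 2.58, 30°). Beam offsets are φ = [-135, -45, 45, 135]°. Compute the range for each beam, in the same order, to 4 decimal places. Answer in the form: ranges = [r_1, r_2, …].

ranges = [1.6357, 0.3416, 5.1387, 2.7642]

beam 1: φ=-135°, α=255°
  direction (-0.2588, -0.9659); cell (3,2); t to first gridline: x 2.5887, y 0.6005 (then +3.8637 / +1.0353)
    (3,1) via y @ 0.6005
    (3,0) via y @ 1.6357  # hit
  → r_1 = 1.6357
beam 2: φ=-45°, α=345°
  direction (0.9659, -0.2588); cell (3,2); t to first gridline: x 0.3416, y 2.2409 (then +1.0353 / +3.8637)
    (4,2) via x @ 0.3416  # hit
  → r_2 = 0.3416
beam 3: φ=45°, α=75°
  direction (0.2588, 0.9659); cell (3,2); t to first gridline: x 1.2750, y 0.4348 (then +3.8637 / +1.0353)
    (3,3) via y @ 0.4348
    (4,3) via x @ 1.2750
    (4,4) via y @ 1.4701
    (4,5) via y @ 2.5054
    (4,6) via y @ 3.5406
    (4,7) via y @ 4.5759
    (5,7) via x @ 5.1387  # hit
  → r_3 = 5.1387
beam 4: φ=135°, α=165°
  direction (-0.9659, 0.2588); cell (3,2); t to first gridline: x 0.6936, y 1.6228 (then +1.0353 / +3.8637)
    (2,2) via x @ 0.6936
    (2,3) via y @ 1.6228
    (1,3) via x @ 1.7289
    (0,3) via x @ 2.7642  # hit
  → r_4 = 2.7642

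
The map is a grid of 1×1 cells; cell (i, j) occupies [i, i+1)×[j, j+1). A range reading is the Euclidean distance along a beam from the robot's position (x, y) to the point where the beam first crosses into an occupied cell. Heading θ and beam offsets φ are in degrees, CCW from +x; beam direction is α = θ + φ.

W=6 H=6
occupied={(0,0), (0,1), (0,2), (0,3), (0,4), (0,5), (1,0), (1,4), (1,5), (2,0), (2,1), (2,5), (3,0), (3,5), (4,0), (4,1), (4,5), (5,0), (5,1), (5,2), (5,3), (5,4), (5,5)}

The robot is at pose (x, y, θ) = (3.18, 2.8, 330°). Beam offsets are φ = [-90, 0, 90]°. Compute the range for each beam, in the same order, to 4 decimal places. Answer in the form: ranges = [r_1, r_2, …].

ranges = [0.9238, 1.6000, 2.5403]

beam 1: φ=-90°, α=240°
  d=(-0.5000,-0.8660)  start (3,2)  tX=0.3600 tY=0.9238  stride 1/|dx|=2.0000 1/|dy|=1.1547
    cross x-line → (2,2), t=0.3600
    cross y-line → (2,1), t=0.9238 (wall)
  → r_1 = 0.9238
beam 2: φ=0°, α=330°
  d=(0.8660,-0.5000)  start (3,2)  tX=0.9469 tY=1.6000  stride 1/|dx|=1.1547 1/|dy|=2.0000
    cross x-line → (4,2), t=0.9469
    cross y-line → (4,1), t=1.6000 (wall)
  → r_2 = 1.6000
beam 3: φ=90°, α=60°
  d=(0.5000,0.8660)  start (3,2)  tX=1.6400 tY=0.2309  stride 1/|dx|=2.0000 1/|dy|=1.1547
    cross y-line → (3,3), t=0.2309
    cross y-line → (3,4), t=1.3856
    cross x-line → (4,4), t=1.6400
    cross y-line → (4,5), t=2.5403 (wall)
  → r_3 = 2.5403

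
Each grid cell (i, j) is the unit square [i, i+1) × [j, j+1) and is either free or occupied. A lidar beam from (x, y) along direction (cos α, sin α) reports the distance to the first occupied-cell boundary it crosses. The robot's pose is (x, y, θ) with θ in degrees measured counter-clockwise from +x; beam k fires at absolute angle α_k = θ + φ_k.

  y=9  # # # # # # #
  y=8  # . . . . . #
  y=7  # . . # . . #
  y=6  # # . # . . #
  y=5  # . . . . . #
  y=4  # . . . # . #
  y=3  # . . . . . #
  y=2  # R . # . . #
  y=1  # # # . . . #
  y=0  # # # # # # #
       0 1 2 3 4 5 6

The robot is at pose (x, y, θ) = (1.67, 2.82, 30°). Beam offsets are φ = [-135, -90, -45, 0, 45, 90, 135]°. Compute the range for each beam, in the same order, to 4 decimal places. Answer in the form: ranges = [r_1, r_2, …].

beam 1: φ=-135°, α=255°
  cosα=-0.2588 sinα=-0.9659 | (1,2) | tMaxX 2.5887 tMaxY 0.8489 | tΔX 3.8637 tΔY 1.0353
    t=0.8489 [y] (1,1) — stop
  → r_1 = 0.8489
beam 2: φ=-90°, α=300°
  cosα=0.5000 sinα=-0.8660 | (1,2) | tMaxX 0.6600 tMaxY 0.9469 | tΔX 2.0000 tΔY 1.1547
    t=0.6600 [x] (2,2)
    t=0.9469 [y] (2,1) — stop
  → r_2 = 0.9469
beam 3: φ=-45°, α=345°
  cosα=0.9659 sinα=-0.2588 | (1,2) | tMaxX 0.3416 tMaxY 3.1682 | tΔX 1.0353 tΔY 3.8637
    t=0.3416 [x] (2,2)
    t=1.3769 [x] (3,2) — stop
  → r_3 = 1.3769
beam 4: φ=0°, α=30°
  cosα=0.8660 sinα=0.5000 | (1,2) | tMaxX 0.3811 tMaxY 0.3600 | tΔX 1.1547 tΔY 2.0000
    t=0.3600 [y] (1,3)
    t=0.3811 [x] (2,3)
    t=1.5358 [x] (3,3)
    t=2.3600 [y] (3,4)
    t=2.6905 [x] (4,4) — stop
  → r_4 = 2.6905
beam 5: φ=45°, α=75°
  cosα=0.2588 sinα=0.9659 | (1,2) | tMaxX 1.2750 tMaxY 0.1863 | tΔX 3.8637 tΔY 1.0353
    t=0.1863 [y] (1,3)
    t=1.2216 [y] (1,4)
    t=1.2750 [x] (2,4)
    t=2.2569 [y] (2,5)
    t=3.2922 [y] (2,6)
    t=4.3275 [y] (2,7)
    t=5.1387 [x] (3,7) — stop
  → r_5 = 5.1387
beam 6: φ=90°, α=120°
  cosα=-0.5000 sinα=0.8660 | (1,2) | tMaxX 1.3400 tMaxY 0.2078 | tΔX 2.0000 tΔY 1.1547
    t=0.2078 [y] (1,3)
    t=1.3400 [x] (0,3) — stop
  → r_6 = 1.3400
beam 7: φ=135°, α=165°
  cosα=-0.9659 sinα=0.2588 | (1,2) | tMaxX 0.6936 tMaxY 0.6955 | tΔX 1.0353 tΔY 3.8637
    t=0.6936 [x] (0,2) — stop
  → r_7 = 0.6936

ranges = [0.8489, 0.9469, 1.3769, 2.6905, 5.1387, 1.3400, 0.6936]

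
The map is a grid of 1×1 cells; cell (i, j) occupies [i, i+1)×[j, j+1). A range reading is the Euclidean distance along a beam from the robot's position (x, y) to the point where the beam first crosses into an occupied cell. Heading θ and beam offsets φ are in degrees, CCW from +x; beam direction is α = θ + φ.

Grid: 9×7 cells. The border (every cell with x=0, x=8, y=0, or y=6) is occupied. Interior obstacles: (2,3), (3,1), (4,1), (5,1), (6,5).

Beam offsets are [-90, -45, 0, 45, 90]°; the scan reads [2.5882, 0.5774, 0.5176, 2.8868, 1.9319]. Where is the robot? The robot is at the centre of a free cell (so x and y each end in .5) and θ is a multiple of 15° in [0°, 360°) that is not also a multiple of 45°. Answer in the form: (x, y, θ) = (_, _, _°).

Enumerate (i+0.5, j+0.5, θ) over the 30 free cells and 16 admissible headings. For each, cast all 5 beams and compare to the given ranges.
  (5.5, 3.5, 120°): beam 1 = 2.8868 ≠ 2.5882 ✗
  (5.5, 3.5, 300°): beam 1 = 5.0000 ≠ 2.5882 ✗
  (1.5, 2.5, 120°): beam 1 = 1.0000 ≠ 2.5882 ✗
  (7.5, 3.5, 75°): beam 1 = 0.5176 ≠ 2.5882 ✗
  …
  (1.5, 3.5, 15°): r_1=2.5882, r_2=0.5774, r_3=0.5176, r_4=2.8868, r_5=1.9319 — all match ✓
Only this pose fits every beam.

(x, y, θ) = (1.5, 3.5, 15°)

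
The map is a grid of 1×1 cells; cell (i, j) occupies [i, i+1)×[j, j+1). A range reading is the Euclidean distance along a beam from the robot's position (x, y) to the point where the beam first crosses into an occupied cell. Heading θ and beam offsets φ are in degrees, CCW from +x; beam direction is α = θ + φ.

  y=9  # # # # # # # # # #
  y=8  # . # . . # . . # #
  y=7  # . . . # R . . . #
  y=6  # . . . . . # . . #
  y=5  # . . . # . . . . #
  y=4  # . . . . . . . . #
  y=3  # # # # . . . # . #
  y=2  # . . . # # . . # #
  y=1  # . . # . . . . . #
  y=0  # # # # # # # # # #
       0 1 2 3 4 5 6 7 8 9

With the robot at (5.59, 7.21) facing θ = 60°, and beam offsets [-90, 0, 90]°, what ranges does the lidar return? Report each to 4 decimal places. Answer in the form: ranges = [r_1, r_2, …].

beam 1: φ=-90°, α=330°
  cosα=0.8660 sinα=-0.5000 | (5,7) | tMaxX 0.4734 tMaxY 0.4200 | tΔX 1.1547 tΔY 2.0000
    t=0.4200 [y] (5,6)
    t=0.4734 [x] (6,6) — stop
  → r_1 = 0.4734
beam 2: φ=0°, α=60°
  cosα=0.5000 sinα=0.8660 | (5,7) | tMaxX 0.8200 tMaxY 0.9122 | tΔX 2.0000 tΔY 1.1547
    t=0.8200 [x] (6,7)
    t=0.9122 [y] (6,8)
    t=2.0669 [y] (6,9) — stop
  → r_2 = 2.0669
beam 3: φ=90°, α=150°
  cosα=-0.8660 sinα=0.5000 | (5,7) | tMaxX 0.6813 tMaxY 1.5800 | tΔX 1.1547 tΔY 2.0000
    t=0.6813 [x] (4,7) — stop
  → r_3 = 0.6813

ranges = [0.4734, 2.0669, 0.6813]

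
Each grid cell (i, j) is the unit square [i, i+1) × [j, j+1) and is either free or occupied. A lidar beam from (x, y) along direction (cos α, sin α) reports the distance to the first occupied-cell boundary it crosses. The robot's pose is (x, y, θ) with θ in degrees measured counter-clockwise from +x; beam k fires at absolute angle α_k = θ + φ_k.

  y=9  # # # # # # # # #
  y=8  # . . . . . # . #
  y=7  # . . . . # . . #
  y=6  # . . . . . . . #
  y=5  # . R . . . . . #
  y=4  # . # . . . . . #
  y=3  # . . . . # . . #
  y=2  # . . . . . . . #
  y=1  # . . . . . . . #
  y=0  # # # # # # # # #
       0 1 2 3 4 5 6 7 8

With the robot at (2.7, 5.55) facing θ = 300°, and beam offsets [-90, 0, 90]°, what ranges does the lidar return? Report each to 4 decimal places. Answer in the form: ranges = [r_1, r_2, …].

beam 1: φ=-90°, α=210°
  d=(-0.8660,-0.5000)  start (2,5)  tX=0.8083 tY=1.1000  stride 1/|dx|=1.1547 1/|dy|=2.0000
    cross x-line → (1,5), t=0.8083
    cross y-line → (1,4), t=1.1000
    cross x-line → (0,4), t=1.9630 (wall)
  → r_1 = 1.9630
beam 2: φ=0°, α=300°
  d=(0.5000,-0.8660)  start (2,5)  tX=0.6000 tY=0.6351  stride 1/|dx|=2.0000 1/|dy|=1.1547
    cross x-line → (3,5), t=0.6000
    cross y-line → (3,4), t=0.6351
    cross y-line → (3,3), t=1.7898
    cross x-line → (4,3), t=2.6000
    cross y-line → (4,2), t=2.9445
    cross y-line → (4,1), t=4.0992
    cross x-line → (5,1), t=4.6000
    cross y-line → (5,0), t=5.2539 (wall)
  → r_2 = 5.2539
beam 3: φ=90°, α=30°
  d=(0.8660,0.5000)  start (2,5)  tX=0.3464 tY=0.9000  stride 1/|dx|=1.1547 1/|dy|=2.0000
    cross x-line → (3,5), t=0.3464
    cross y-line → (3,6), t=0.9000
    cross x-line → (4,6), t=1.5011
    cross x-line → (5,6), t=2.6558
    cross y-line → (5,7), t=2.9000 (wall)
  → r_3 = 2.9000

ranges = [1.9630, 5.2539, 2.9000]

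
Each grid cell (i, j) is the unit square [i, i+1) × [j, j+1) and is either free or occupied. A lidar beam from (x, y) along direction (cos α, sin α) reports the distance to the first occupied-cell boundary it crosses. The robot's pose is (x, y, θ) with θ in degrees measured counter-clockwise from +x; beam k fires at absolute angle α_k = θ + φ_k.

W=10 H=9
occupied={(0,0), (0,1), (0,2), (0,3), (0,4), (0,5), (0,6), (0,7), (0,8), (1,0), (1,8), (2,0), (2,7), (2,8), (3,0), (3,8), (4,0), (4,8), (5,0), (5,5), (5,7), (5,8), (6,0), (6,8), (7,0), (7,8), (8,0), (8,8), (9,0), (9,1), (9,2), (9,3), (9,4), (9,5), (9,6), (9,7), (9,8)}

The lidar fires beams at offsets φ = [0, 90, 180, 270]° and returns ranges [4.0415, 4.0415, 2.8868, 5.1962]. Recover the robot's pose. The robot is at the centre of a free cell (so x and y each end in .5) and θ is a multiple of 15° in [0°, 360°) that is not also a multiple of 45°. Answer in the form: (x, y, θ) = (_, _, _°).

(x, y, θ) = (4.5, 3.5, 120°)

Enumerate (i+0.5, j+0.5, θ) over the 53 free cells and 16 admissible headings. For each, cast all 4 beams and compare to the given ranges.
  (3.5, 2.5, 240°): beam 1 = 1.7321 ≠ 4.0415 ✗
  (4.5, 2.5, 255°): beam 1 = 1.5529 ≠ 4.0415 ✗
  (8.5, 7.5, 120°): beam 1 = 0.5774 ≠ 4.0415 ✗
  (3.5, 5.5, 210°): beam 1 = 2.8868 ≠ 4.0415 ✗
  …
  (4.5, 3.5, 120°): r_1=4.0415, r_2=4.0415, r_3=2.8868, r_4=5.1962 — all match ✓
No second candidate reproduces the full scan.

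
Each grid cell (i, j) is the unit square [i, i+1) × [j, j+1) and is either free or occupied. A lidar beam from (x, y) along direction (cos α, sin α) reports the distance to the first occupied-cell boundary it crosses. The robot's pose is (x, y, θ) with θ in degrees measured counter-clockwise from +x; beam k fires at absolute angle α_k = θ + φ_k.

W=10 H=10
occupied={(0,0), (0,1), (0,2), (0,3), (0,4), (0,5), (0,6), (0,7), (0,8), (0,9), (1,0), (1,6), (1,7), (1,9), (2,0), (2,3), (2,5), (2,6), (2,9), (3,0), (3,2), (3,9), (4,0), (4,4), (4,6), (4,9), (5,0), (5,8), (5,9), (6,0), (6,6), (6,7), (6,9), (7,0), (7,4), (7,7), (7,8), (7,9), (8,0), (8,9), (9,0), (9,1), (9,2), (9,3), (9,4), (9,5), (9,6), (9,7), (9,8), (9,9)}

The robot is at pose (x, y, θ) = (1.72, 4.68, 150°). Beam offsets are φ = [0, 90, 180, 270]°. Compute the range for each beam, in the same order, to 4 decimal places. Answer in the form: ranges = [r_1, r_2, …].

ranges = [0.8314, 1.4400, 1.3600, 0.5600]

beam 1: φ=0°, α=150°
  dir = (cos 150°, sin 150°) = (-0.8660, 0.5000); from cell (1,4)
  next x-line at t=0.8314, next y-line at t=0.6400; Δt_x=1.1547, Δt_y=2.0000
    y: enter (1,5) at t=0.6400
    x: enter (0,5) at t=0.8314 ← occupied
  → r_1 = 0.8314
beam 2: φ=90°, α=240°
  dir = (cos 240°, sin 240°) = (-0.5000, -0.8660); from cell (1,4)
  next x-line at t=1.4400, next y-line at t=0.7852; Δt_x=2.0000, Δt_y=1.1547
    y: enter (1,3) at t=0.7852
    x: enter (0,3) at t=1.4400 ← occupied
  → r_2 = 1.4400
beam 3: φ=180°, α=330°
  dir = (cos 330°, sin 330°) = (0.8660, -0.5000); from cell (1,4)
  next x-line at t=0.3233, next y-line at t=1.3600; Δt_x=1.1547, Δt_y=2.0000
    x: enter (2,4) at t=0.3233
    y: enter (2,3) at t=1.3600 ← occupied
  → r_3 = 1.3600
beam 4: φ=270°, α=60°
  dir = (cos 60°, sin 60°) = (0.5000, 0.8660); from cell (1,4)
  next x-line at t=0.5600, next y-line at t=0.3695; Δt_x=2.0000, Δt_y=1.1547
    y: enter (1,5) at t=0.3695
    x: enter (2,5) at t=0.5600 ← occupied
  → r_4 = 0.5600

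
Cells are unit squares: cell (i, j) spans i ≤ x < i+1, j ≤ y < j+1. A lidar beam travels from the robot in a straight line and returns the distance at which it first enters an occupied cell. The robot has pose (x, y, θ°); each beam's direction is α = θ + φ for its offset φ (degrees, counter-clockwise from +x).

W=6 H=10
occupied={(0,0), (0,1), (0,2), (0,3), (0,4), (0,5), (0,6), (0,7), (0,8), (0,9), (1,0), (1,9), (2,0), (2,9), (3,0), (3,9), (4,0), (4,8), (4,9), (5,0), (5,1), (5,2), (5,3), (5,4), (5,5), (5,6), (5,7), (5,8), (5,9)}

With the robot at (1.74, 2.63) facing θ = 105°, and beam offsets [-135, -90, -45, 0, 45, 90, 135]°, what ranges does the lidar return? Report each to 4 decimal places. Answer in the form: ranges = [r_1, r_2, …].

ranges = [3.2600, 3.3750, 6.2007, 2.8591, 0.8545, 0.7661, 1.4800]

beam 1: φ=-135°, α=330°
  direction (0.8660, -0.5000); cell (1,2); t to first gridline: x 0.3002, y 1.2600 (then +1.1547 / +2.0000)
    (2,2) via x @ 0.3002
    (2,1) via y @ 1.2600
    (3,1) via x @ 1.4549
    (4,1) via x @ 2.6096
    (4,0) via y @ 3.2600  # hit
  → r_1 = 3.2600
beam 2: φ=-90°, α=15°
  direction (0.9659, 0.2588); cell (1,2); t to first gridline: x 0.2692, y 1.4296 (then +1.0353 / +3.8637)
    (2,2) via x @ 0.2692
    (3,2) via x @ 1.3044
    (3,3) via y @ 1.4296
    (4,3) via x @ 2.3397
    (5,3) via x @ 3.3750  # hit
  → r_2 = 3.3750
beam 3: φ=-45°, α=60°
  direction (0.5000, 0.8660); cell (1,2); t to first gridline: x 0.5200, y 0.4272 (then +2.0000 / +1.1547)
    (1,3) via y @ 0.4272
    (2,3) via x @ 0.5200
    (2,4) via y @ 1.5819
    (3,4) via x @ 2.5200
    (3,5) via y @ 2.7366
    (3,6) via y @ 3.8913
    (4,6) via x @ 4.5200
    (4,7) via y @ 5.0460
    (4,8) via y @ 6.2007  # hit
  → r_3 = 6.2007
beam 4: φ=0°, α=105°
  direction (-0.2588, 0.9659); cell (1,2); t to first gridline: x 2.8591, y 0.3831 (then +3.8637 / +1.0353)
    (1,3) via y @ 0.3831
    (1,4) via y @ 1.4183
    (1,5) via y @ 2.4536
    (0,5) via x @ 2.8591  # hit
  → r_4 = 2.8591
beam 5: φ=45°, α=150°
  direction (-0.8660, 0.5000); cell (1,2); t to first gridline: x 0.8545, y 0.7400 (then +1.1547 / +2.0000)
    (1,3) via y @ 0.7400
    (0,3) via x @ 0.8545  # hit
  → r_5 = 0.8545
beam 6: φ=90°, α=195°
  direction (-0.9659, -0.2588); cell (1,2); t to first gridline: x 0.7661, y 2.4341 (then +1.0353 / +3.8637)
    (0,2) via x @ 0.7661  # hit
  → r_6 = 0.7661
beam 7: φ=135°, α=240°
  direction (-0.5000, -0.8660); cell (1,2); t to first gridline: x 1.4800, y 0.7275 (then +2.0000 / +1.1547)
    (1,1) via y @ 0.7275
    (0,1) via x @ 1.4800  # hit
  → r_7 = 1.4800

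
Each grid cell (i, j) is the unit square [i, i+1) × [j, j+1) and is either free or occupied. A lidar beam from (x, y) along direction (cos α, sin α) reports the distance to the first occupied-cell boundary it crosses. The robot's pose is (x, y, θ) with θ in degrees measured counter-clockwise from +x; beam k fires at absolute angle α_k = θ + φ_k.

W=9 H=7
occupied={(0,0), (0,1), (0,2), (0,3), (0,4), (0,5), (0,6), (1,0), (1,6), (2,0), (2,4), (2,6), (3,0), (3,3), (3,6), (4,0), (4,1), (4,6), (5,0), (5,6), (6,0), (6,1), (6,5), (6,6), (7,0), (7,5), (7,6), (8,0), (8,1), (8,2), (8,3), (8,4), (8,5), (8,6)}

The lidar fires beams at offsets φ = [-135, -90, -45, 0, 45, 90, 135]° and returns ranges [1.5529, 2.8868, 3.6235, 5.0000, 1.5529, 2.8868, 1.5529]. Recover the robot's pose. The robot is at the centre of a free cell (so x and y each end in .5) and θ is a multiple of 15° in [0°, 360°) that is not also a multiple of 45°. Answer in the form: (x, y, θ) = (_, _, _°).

(x, y, θ) = (6.5, 3.5, 210°)

The pose lattice has 29·16 = 464 candidates. Test each by forward raycasting.
  (7.5, 4.5, 195°): beam 1 = 0.5774 ≠ 1.5529 ✗
  (3.5, 2.5, 15°): beam 1 = 1.7321 ≠ 1.5529 ✗
  (5.5, 5.5, 345°): beam 1 = 2.8868 ≠ 1.5529 ✗
  (3.5, 2.5, 240°): beam 1 = 0.5176 ≠ 1.5529 ✗
  …
  (6.5, 3.5, 210°): r_1=1.5529, r_2=2.8868, r_3=3.6235, r_4=5.0000, r_5=1.5529, r_6=2.8868, r_7=1.5529 — all match ✓
Unique over the lattice → pose = (6.5, 3.5, 210°).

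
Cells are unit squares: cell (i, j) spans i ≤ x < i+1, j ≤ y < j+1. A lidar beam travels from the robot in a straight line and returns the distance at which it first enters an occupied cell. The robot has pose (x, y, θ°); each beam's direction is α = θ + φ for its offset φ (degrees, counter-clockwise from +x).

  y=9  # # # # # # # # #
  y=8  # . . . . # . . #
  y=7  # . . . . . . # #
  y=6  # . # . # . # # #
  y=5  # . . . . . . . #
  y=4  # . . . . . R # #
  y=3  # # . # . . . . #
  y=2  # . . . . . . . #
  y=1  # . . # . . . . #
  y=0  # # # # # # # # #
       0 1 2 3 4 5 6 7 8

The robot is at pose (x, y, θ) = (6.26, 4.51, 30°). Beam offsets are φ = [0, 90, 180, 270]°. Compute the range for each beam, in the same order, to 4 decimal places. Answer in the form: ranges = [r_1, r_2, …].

beam 1: φ=0°, α=30°
  dir = (cos 30°, sin 30°) = (0.8660, 0.5000); from cell (6,4)
  next x-line at t=0.8545, next y-line at t=0.9800; Δt_x=1.1547, Δt_y=2.0000
    x: enter (7,4) at t=0.8545 ← occupied
  → r_1 = 0.8545
beam 2: φ=90°, α=120°
  dir = (cos 120°, sin 120°) = (-0.5000, 0.8660); from cell (6,4)
  next x-line at t=0.5200, next y-line at t=0.5658; Δt_x=2.0000, Δt_y=1.1547
    x: enter (5,4) at t=0.5200
    y: enter (5,5) at t=0.5658
    y: enter (5,6) at t=1.7205
    x: enter (4,6) at t=2.5200 ← occupied
  → r_2 = 2.5200
beam 3: φ=180°, α=210°
  dir = (cos 210°, sin 210°) = (-0.8660, -0.5000); from cell (6,4)
  next x-line at t=0.3002, next y-line at t=1.0200; Δt_x=1.1547, Δt_y=2.0000
    x: enter (5,4) at t=0.3002
    y: enter (5,3) at t=1.0200
    x: enter (4,3) at t=1.4549
    x: enter (3,3) at t=2.6096 ← occupied
  → r_3 = 2.6096
beam 4: φ=270°, α=300°
  dir = (cos 300°, sin 300°) = (0.5000, -0.8660); from cell (6,4)
  next x-line at t=1.4800, next y-line at t=0.5889; Δt_x=2.0000, Δt_y=1.1547
    y: enter (6,3) at t=0.5889
    x: enter (7,3) at t=1.4800
    y: enter (7,2) at t=1.7436
    y: enter (7,1) at t=2.8983
    x: enter (8,1) at t=3.4800 ← occupied
  → r_4 = 3.4800

ranges = [0.8545, 2.5200, 2.6096, 3.4800]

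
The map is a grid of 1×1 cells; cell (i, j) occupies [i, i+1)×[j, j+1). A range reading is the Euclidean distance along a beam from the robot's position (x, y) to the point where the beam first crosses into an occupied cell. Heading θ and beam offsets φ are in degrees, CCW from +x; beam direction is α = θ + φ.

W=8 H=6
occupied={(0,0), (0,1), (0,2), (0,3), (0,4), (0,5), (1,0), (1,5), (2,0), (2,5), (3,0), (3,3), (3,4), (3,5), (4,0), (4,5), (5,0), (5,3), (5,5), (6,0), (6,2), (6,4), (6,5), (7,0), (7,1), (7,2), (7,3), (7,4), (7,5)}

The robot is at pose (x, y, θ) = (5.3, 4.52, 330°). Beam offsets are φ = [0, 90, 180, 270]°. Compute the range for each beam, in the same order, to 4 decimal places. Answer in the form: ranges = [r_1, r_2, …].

beam 1: φ=0°, α=330°
  dir = (cos 330°, sin 330°) = (0.8660, -0.5000); from cell (5,4)
  next x-line at t=0.8083, next y-line at t=1.0400; Δt_x=1.1547, Δt_y=2.0000
    x: enter (6,4) at t=0.8083 ← occupied
  → r_1 = 0.8083
beam 2: φ=90°, α=60°
  dir = (cos 60°, sin 60°) = (0.5000, 0.8660); from cell (5,4)
  next x-line at t=1.4000, next y-line at t=0.5543; Δt_x=2.0000, Δt_y=1.1547
    y: enter (5,5) at t=0.5543 ← occupied
  → r_2 = 0.5543
beam 3: φ=180°, α=150°
  dir = (cos 150°, sin 150°) = (-0.8660, 0.5000); from cell (5,4)
  next x-line at t=0.3464, next y-line at t=0.9600; Δt_x=1.1547, Δt_y=2.0000
    x: enter (4,4) at t=0.3464
    y: enter (4,5) at t=0.9600 ← occupied
  → r_3 = 0.9600
beam 4: φ=270°, α=240°
  dir = (cos 240°, sin 240°) = (-0.5000, -0.8660); from cell (5,4)
  next x-line at t=0.6000, next y-line at t=0.6004; Δt_x=2.0000, Δt_y=1.1547
    x: enter (4,4) at t=0.6000
    y: enter (4,3) at t=0.6004
    y: enter (4,2) at t=1.7551
    x: enter (3,2) at t=2.6000
    y: enter (3,1) at t=2.9098
    y: enter (3,0) at t=4.0645 ← occupied
  → r_4 = 4.0645

ranges = [0.8083, 0.5543, 0.9600, 4.0645]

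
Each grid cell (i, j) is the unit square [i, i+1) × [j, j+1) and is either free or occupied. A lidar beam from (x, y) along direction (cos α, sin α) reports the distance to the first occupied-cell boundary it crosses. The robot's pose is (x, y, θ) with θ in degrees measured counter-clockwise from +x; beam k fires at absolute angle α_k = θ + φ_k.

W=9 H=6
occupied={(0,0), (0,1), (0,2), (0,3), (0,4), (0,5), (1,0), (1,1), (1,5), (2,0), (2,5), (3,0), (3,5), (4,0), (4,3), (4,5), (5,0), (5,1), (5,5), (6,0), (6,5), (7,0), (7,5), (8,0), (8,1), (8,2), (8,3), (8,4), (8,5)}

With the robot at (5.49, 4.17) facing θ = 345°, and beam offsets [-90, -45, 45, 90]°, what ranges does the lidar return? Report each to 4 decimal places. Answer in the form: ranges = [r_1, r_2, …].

ranges = [3.2818, 3.6604, 1.6600, 0.8593]

beam 1: φ=-90°, α=255°
  direction (-0.2588, -0.9659); cell (5,4); t to first gridline: x 1.8932, y 0.1760 (then +3.8637 / +1.0353)
    (5,3) via y @ 0.1760
    (5,2) via y @ 1.2113
    (4,2) via x @ 1.8932
    (4,1) via y @ 2.2465
    (4,0) via y @ 3.2818  # hit
  → r_1 = 3.2818
beam 2: φ=-45°, α=300°
  direction (0.5000, -0.8660); cell (5,4); t to first gridline: x 1.0200, y 0.1963 (then +2.0000 / +1.1547)
    (5,3) via y @ 0.1963
    (6,3) via x @ 1.0200
    (6,2) via y @ 1.3510
    (6,1) via y @ 2.5057
    (7,1) via x @ 3.0200
    (7,0) via y @ 3.6604  # hit
  → r_2 = 3.6604
beam 3: φ=45°, α=30°
  direction (0.8660, 0.5000); cell (5,4); t to first gridline: x 0.5889, y 1.6600 (then +1.1547 / +2.0000)
    (6,4) via x @ 0.5889
    (6,5) via y @ 1.6600  # hit
  → r_3 = 1.6600
beam 4: φ=90°, α=75°
  direction (0.2588, 0.9659); cell (5,4); t to first gridline: x 1.9705, y 0.8593 (then +3.8637 / +1.0353)
    (5,5) via y @ 0.8593  # hit
  → r_4 = 0.8593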